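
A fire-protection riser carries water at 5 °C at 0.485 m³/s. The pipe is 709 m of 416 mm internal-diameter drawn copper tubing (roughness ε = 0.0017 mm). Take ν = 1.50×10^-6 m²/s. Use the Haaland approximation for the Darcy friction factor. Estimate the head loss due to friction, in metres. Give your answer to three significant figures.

h_f ≈ 12.9 m

V = 4Q/(πD²) = 4·0.485/(π·0.416²) = 3.568 m/s
Re = VD/ν = 3.568·0.416/1.50×10^-6 = 9.90×10^5 → turbulent
ε/D = 0.0017/416 = 4.09×10^-6
Haaland: f = 0.01167
h_f = f(L/D)V²/(2g) = 0.01167·(709/0.416)·3.568²/(2·9.81) = 12.91 m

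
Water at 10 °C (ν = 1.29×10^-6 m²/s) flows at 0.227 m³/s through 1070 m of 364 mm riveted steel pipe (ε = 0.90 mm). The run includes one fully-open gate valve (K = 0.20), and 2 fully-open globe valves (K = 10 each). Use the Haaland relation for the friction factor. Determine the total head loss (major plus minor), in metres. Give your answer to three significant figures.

H_L ≈ 22.8 m

V = 4Q/(πD²) = 2.181 m/s; V²/2g = 0.2425 m
Re = 6.16×10^5, ε/D = 0.00247 → f = 0.02508 (Haaland)
Major: h_f = f(L/D)·V²/2g = 0.02508·2940·0.2425 = 17.88 m
Minor: ΣK = 20.2; h_m = ΣK·V²/2g = 4.899 m
Total H_L = 17.88 + 4.899 = 22.78 m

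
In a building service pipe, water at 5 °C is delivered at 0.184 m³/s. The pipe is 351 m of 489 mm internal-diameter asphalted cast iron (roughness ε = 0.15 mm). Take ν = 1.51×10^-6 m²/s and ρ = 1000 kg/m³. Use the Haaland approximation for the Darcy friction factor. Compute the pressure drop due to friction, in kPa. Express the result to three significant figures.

Δp ≈ 5.78 kPa

V = 4Q/(πD²) = 4·0.184/(π·0.489²) = 0.9797 m/s
Re = VD/ν = 0.9797·0.489/1.51×10^-6 = 3.17×10^5 → turbulent
ε/D = 0.15/489 = 3.07×10^-4
Haaland: f = 0.01677
h_f = f(L/D)V²/(2g) = 0.01677·(351/0.489)·0.9797²/(2·9.81) = 0.5888 m
Δp = ρg·h_f = 1000·9.81·0.5888 = 5.776 kPa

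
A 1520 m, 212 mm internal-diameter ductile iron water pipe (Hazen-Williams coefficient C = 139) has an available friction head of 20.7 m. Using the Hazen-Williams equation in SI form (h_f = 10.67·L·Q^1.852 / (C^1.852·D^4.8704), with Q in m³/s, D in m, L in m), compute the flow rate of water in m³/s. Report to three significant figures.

Rearranging: Q = [h_f·C^1.852·D^4.8704 / (10.67·L)]^(1/1.852)
Q = [20.7·139^1.852·0.212^4.8704 / (10.67·1520)]^0.540 = 0.06438 m³/s

Q ≈ 0.0644 m³/s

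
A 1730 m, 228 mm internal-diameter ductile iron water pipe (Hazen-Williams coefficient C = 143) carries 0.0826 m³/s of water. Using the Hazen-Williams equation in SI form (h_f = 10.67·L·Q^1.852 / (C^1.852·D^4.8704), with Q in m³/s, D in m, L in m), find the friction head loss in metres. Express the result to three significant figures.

h_f = 10.67·1730·0.0826^1.852 / (143^1.852·0.228^4.8704) = 24.88 m

h_f ≈ 24.9 m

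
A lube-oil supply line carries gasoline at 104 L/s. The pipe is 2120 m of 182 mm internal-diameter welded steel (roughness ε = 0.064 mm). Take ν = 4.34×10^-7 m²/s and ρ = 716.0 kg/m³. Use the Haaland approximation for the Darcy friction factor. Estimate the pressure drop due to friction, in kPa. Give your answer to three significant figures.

V = 4Q/(πD²) = 4·0.104/(π·0.182²) = 3.998 m/s
Re = VD/ν = 3.998·0.182/4.34×10^-7 = 1.68×10^6 → turbulent
ε/D = 0.064/182 = 3.52×10^-4
Haaland: f = 0.01583
h_f = f(L/D)V²/(2g) = 0.01583·(2120/0.182)·3.998²/(2·9.81) = 150.2 m
Δp = ρg·h_f = 716.0·9.81·150.2 = 1055 kPa

Δp ≈ 1060 kPa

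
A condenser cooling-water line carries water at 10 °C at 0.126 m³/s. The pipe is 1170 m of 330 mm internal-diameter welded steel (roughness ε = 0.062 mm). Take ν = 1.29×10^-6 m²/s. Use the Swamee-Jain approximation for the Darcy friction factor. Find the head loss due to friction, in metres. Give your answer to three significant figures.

h_f ≈ 6.20 m

V = 4Q/(πD²) = 4·0.126/(π·0.330²) = 1.473 m/s
Re = VD/ν = 1.473·0.330/1.29×10^-6 = 3.77×10^5 → turbulent
ε/D = 0.062/330 = 1.88×10^-4
Swamee-Jain: f = 0.01582
h_f = f(L/D)V²/(2g) = 0.01582·(1170/0.330)·1.473²/(2·9.81) = 6.203 m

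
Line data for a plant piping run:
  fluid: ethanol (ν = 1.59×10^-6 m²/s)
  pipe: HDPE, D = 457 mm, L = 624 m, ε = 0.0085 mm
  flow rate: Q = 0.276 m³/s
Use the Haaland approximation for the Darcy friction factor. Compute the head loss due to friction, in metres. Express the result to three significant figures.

V = 4Q/(πD²) = 4·0.276/(π·0.457²) = 1.683 m/s
Re = VD/ν = 1.683·0.457/1.59×10^-6 = 4.84×10^5 → turbulent
ε/D = 0.0085/457 = 1.86×10^-5
Haaland: f = 0.01335
h_f = f(L/D)V²/(2g) = 0.01335·(624/0.457)·1.683²/(2·9.81) = 2.631 m

h_f ≈ 2.63 m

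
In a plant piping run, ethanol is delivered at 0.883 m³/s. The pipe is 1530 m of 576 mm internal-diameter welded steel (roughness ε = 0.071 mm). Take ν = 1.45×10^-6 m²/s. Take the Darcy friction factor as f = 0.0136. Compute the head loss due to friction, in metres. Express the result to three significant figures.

h_f ≈ 21.1 m

V = 4Q/(πD²) = 4·0.883/(π·0.576²) = 3.389 m/s
h_f = f(L/D)V²/(2g) = 0.01360·(1530/0.576)·3.389²/(2·9.81) = 21.14 m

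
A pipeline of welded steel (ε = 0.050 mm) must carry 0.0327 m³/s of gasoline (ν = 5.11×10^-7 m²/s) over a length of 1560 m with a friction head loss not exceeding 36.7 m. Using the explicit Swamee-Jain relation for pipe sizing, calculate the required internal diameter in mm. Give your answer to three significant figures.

D ≈ 147 mm

Swamee-Jain (Type III): D = 0.66·[ε^1.25·(LQ²/(gh_f))^4.75 + ν·Q^9.4·(L/(gh_f))^5.2]^0.04
LQ²/(gh_f) = 0.004633; L/(gh_f) = 4.333
Term 1 = ε^1.25·(…)^4.75 = 3.44×10^-17; Term 2 = ν·Q^9.4·(…)^5.2 = 1.14×10^-17
D = 0.66·(3.44×10^-17 + 1.14×10^-17)^0.04 = 0.1465 m = 147 mm
Check: V = 1.94 m/s, Re = 5.56×10^5, f = 0.01658, h_f = 33.8 m ≈ 36.7 m ✓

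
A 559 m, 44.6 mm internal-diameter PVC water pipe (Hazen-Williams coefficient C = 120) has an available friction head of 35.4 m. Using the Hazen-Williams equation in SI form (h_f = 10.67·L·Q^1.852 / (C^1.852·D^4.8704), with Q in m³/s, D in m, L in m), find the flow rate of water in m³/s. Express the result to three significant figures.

Rearranging: Q = [h_f·C^1.852·D^4.8704 / (10.67·L)]^(1/1.852)
Q = [35.4·120^1.852·0.0446^4.8704 / (10.67·559)]^0.540 = 0.002113 m³/s

Q ≈ 0.00211 m³/s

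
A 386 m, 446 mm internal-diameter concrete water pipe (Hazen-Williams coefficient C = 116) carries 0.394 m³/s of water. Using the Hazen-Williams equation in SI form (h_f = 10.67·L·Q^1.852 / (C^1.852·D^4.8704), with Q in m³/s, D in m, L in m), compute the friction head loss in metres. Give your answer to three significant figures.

h_f = 10.67·386·0.394^1.852 / (116^1.852·0.446^4.8704) = 5.625 m

h_f ≈ 5.62 m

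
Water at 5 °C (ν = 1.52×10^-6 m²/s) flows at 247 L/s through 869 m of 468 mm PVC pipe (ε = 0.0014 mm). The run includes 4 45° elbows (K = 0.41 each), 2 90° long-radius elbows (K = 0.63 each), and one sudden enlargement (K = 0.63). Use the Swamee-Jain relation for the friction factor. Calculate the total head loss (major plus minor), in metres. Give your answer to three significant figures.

H_L ≈ 2.99 m

V = 4Q/(πD²) = 1.436 m/s; V²/2g = 0.1051 m
Re = 4.42×10^5, ε/D = 2.99×10^-6 → f = 0.01343 (Swamee-Jain)
Major: h_f = f(L/D)·V²/2g = 0.01343·1857·0.1051 = 2.620 m
Minor: ΣK = 3.53; h_m = ΣK·V²/2g = 0.3709 m
Total H_L = 2.620 + 0.3709 = 2.991 m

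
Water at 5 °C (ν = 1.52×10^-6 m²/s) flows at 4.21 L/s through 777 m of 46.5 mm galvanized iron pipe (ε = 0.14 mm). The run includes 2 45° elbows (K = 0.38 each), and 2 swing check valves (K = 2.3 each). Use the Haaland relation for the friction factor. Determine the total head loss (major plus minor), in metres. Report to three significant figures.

H_L ≈ 147 m

V = 4Q/(πD²) = 2.479 m/s; V²/2g = 0.3132 m
Re = 7.58×10^4, ε/D = 0.00301 → f = 0.02776 (Haaland)
Major: h_f = f(L/D)·V²/2g = 0.02776·16710·0.3132 = 145.3 m
Minor: ΣK = 5.36; h_m = ΣK·V²/2g = 1.679 m
Total H_L = 145.3 + 1.679 = 147.0 m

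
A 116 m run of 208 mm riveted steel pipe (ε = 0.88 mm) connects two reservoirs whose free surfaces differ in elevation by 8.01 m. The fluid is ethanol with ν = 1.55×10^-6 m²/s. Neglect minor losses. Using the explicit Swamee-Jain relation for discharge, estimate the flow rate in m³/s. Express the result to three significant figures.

Swamee-Jain (Type II): Q = -0.965·√(gD⁵h_f/L)·ln[ε/(3.7D) + √(3.17ν²L/(gD³h_f))]
√(gD⁵h_f/L) = √(9.81·0.208⁵·8.01/116) = 0.01624
ε/(3.7D) = 0.00114; √(3.17ν²L/(gD³h_f)) = 3.53×10^-5
Q = -0.965·0.01624·ln(0.001179) = 0.1057 m³/s
Check: V = 3.11 m/s, Re = 4.17×10^5, f = 0.02926, h_f = 8.04 m ≈ 8.01 m ✓

Q ≈ 0.106 m³/s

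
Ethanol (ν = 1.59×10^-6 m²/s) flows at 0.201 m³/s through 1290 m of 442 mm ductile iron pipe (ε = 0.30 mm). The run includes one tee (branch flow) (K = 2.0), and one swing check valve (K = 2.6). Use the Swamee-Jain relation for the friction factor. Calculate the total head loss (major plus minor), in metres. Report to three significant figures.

H_L ≈ 5.27 m

V = 4Q/(πD²) = 1.310 m/s; V²/2g = 0.08746 m
Re = 3.64×10^5, ε/D = 6.79×10^-4 → f = 0.01908 (Swamee-Jain)
Major: h_f = f(L/D)·V²/2g = 0.01908·2919·0.08746 = 4.871 m
Minor: ΣK = 4.60; h_m = ΣK·V²/2g = 0.4023 m
Total H_L = 4.871 + 0.4023 = 5.274 m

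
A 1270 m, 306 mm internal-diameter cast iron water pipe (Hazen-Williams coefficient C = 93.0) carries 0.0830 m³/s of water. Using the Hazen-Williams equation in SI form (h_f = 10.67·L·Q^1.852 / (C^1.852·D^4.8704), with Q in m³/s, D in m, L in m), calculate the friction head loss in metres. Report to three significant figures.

h_f ≈ 9.75 m

h_f = 10.67·1270·0.0830^1.852 / (93.0^1.852·0.306^4.8704) = 9.755 m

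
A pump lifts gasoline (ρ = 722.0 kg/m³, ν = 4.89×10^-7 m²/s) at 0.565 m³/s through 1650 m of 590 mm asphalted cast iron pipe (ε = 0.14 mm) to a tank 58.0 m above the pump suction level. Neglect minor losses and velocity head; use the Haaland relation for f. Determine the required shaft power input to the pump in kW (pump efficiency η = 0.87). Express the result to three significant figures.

P_shaft ≈ 308 kW

V = 4Q/(πD²) = 2.067 m/s; Re = 2.49×10^6; ε/D = 2.37×10^-4; f = 0.01457
h_f = f(L/D)V²/2g = 8.867 m
Total head H = z + h_f = 58.0 + 8.867 = 66.87 m
P_hyd = ρgQH = 722.0·9.81·0.565·66.87 = 267.6 kW
P_shaft = P_hyd/η = 267.6/0.87 = 307.6 kW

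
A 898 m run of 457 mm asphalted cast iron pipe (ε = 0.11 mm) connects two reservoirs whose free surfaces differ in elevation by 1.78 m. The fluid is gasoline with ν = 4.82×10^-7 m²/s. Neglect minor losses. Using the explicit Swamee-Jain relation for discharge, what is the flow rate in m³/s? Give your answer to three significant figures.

Swamee-Jain (Type II): Q = -0.965·√(gD⁵h_f/L)·ln[ε/(3.7D) + √(3.17ν²L/(gD³h_f))]
√(gD⁵h_f/L) = √(9.81·0.457⁵·1.78/898) = 0.01969
ε/(3.7D) = 6.51×10^-5; √(3.17ν²L/(gD³h_f)) = 1.99×10^-5
Q = -0.965·0.01969·ln(8.497×10^-5) = 0.1781 m³/s
Check: V = 1.09 m/s, Re = 1.03×10^6, f = 0.01517, h_f = 1.79 m ≈ 1.78 m ✓

Q ≈ 0.178 m³/s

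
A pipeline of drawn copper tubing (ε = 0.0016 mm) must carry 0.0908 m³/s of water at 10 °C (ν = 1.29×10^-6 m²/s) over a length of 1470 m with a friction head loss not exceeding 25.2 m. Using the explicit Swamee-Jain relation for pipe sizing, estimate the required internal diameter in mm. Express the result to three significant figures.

D ≈ 226 mm

Swamee-Jain (Type III): D = 0.66·[ε^1.25·(LQ²/(gh_f))^4.75 + ν·Q^9.4·(L/(gh_f))^5.2]^0.04
LQ²/(gh_f) = 0.04903; L/(gh_f) = 5.946
Term 1 = ε^1.25·(…)^4.75 = 3.42×10^-14; Term 2 = ν·Q^9.4·(…)^5.2 = 2.20×10^-12
D = 0.66·(3.42×10^-14 + 2.20×10^-12)^0.04 = 0.2257 m = 226 mm
Check: V = 2.27 m/s, Re = 3.97×10^5, f = 0.01375, h_f = 23.5 m ≈ 25.2 m ✓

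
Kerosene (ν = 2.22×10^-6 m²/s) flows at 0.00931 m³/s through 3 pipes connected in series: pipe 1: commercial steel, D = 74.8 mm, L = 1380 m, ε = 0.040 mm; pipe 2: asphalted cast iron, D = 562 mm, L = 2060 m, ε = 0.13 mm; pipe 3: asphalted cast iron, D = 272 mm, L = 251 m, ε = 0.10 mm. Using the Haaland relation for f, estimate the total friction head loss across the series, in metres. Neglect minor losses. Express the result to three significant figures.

Pipe 1: V = 2.119 m/s, Re = 7.14×10^4, ε/D = 5.35×10^-4, f = 0.02115, h_1 = f(L/D)V²/2g = 89.27 m
Pipe 2: V = 0.03753 m/s, Re = 9500, ε/D = 2.31×10^-4, f = 0.03158, h_2 = f(L/D)V²/2g = 0.008310 m
Pipe 3: V = 0.1602 m/s, Re = 1.96×10^4, ε/D = 3.68×10^-4, f = 0.02652, h_3 = f(L/D)V²/2g = 0.03202 m
Series → Q common, losses add: H = Σh = 89.31 m

H ≈ 89.3 m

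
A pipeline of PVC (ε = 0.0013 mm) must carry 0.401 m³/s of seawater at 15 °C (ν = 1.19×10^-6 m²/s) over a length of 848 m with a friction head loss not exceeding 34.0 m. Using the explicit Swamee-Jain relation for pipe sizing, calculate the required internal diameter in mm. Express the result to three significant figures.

Swamee-Jain (Type III): D = 0.66·[ε^1.25·(LQ²/(gh_f))^4.75 + ν·Q^9.4·(L/(gh_f))^5.2]^0.04
LQ²/(gh_f) = 0.4088; L/(gh_f) = 2.542
Term 1 = ε^1.25·(…)^4.75 = 6.27×10^-10; Term 2 = ν·Q^9.4·(…)^5.2 = 2.83×10^-8
D = 0.66·(6.27×10^-10 + 2.83×10^-8)^0.04 = 0.3296 m = 330 mm
Check: V = 4.70 m/s, Re = 1.30×10^6, f = 0.01123, h_f = 32.5 m ≈ 34.0 m ✓

D ≈ 330 mm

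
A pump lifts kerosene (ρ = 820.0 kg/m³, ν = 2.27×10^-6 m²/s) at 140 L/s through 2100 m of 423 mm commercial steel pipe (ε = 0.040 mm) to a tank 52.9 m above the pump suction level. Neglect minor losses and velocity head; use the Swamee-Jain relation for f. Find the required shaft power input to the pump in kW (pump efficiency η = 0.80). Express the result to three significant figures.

P_shaft ≈ 80.3 kW

V = 4Q/(πD²) = 0.9962 m/s; Re = 1.86×10^5; ε/D = 9.46×10^-5; f = 0.01654
h_f = f(L/D)V²/2g = 4.154 m
Total head H = z + h_f = 52.9 + 4.154 = 57.05 m
P_hyd = ρgQH = 820.0·9.81·0.140·57.05 = 64.25 kW
P_shaft = P_hyd/η = 64.25/0.80 = 80.32 kW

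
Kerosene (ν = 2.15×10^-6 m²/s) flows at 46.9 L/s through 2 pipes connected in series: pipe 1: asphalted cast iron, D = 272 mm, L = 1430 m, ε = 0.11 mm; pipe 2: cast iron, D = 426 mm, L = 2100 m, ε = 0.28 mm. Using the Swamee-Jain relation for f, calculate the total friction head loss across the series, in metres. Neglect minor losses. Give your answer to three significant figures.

H ≈ 4.08 m

Pipe 1: V = 0.8071 m/s, Re = 1.02×10^5, ε/D = 4.04×10^-4, f = 0.01993, h_1 = f(L/D)V²/2g = 3.480 m
Pipe 2: V = 0.3291 m/s, Re = 6.52×10^4, ε/D = 6.57×10^-4, f = 0.02225, h_2 = f(L/D)V²/2g = 0.6052 m
Series → Q common, losses add: H = Σh = 4.085 m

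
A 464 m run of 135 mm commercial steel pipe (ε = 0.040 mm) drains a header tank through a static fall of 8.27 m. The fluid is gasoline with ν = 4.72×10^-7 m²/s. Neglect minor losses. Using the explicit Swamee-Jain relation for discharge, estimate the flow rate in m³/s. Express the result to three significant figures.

Swamee-Jain (Type II): Q = -0.965·√(gD⁵h_f/L)·ln[ε/(3.7D) + √(3.17ν²L/(gD³h_f))]
√(gD⁵h_f/L) = √(9.81·0.135⁵·8.27/464) = 0.002800
ε/(3.7D) = 8.01×10^-5; √(3.17ν²L/(gD³h_f)) = 4.05×10^-5
Q = -0.965·0.002800·ln(1.206×10^-4) = 0.02438 m³/s
Check: V = 1.70 m/s, Re = 4.87×10^5, f = 0.01637, h_f = 8.32 m ≈ 8.27 m ✓

Q ≈ 0.0244 m³/s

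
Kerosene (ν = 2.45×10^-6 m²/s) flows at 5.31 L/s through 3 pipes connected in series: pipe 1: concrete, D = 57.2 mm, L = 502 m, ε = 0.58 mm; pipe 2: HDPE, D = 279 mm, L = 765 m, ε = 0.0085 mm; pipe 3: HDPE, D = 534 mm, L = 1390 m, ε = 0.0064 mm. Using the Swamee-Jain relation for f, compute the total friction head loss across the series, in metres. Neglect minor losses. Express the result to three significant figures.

Pipe 1: V = 2.066 m/s, Re = 4.82×10^4, ε/D = 0.0101, f = 0.03968, h_1 = f(L/D)V²/2g = 75.79 m
Pipe 2: V = 0.08686 m/s, Re = 9890, ε/D = 3.05×10^-5, f = 0.03112, h_2 = f(L/D)V²/2g = 0.03281 m
Pipe 3: V = 0.02371 m/s, Re = 5170, ε/D = 1.20×10^-5, f = 0.03748, h_3 = f(L/D)V²/2g = 0.002796 m
Series → Q common, losses add: H = Σh = 75.83 m

H ≈ 75.8 m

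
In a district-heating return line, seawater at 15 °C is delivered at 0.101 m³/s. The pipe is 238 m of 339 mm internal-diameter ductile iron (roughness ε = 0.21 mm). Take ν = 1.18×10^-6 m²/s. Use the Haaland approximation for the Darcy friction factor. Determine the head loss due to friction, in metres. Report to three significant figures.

h_f ≈ 0.836 m

V = 4Q/(πD²) = 4·0.101/(π·0.339²) = 1.119 m/s
Re = VD/ν = 1.119·0.339/1.18×10^-6 = 3.21×10^5 → turbulent
ε/D = 0.21/339 = 6.19×10^-4
Haaland: f = 0.01866
h_f = f(L/D)V²/(2g) = 0.01866·(238/0.339)·1.119²/(2·9.81) = 0.8363 m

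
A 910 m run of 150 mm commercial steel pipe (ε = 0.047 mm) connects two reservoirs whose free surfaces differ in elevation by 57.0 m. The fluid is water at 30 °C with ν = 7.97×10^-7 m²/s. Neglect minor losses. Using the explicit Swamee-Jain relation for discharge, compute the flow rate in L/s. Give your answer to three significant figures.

Q ≈ 59.7 L/s

Swamee-Jain (Type II): Q = -0.965·√(gD⁵h_f/L)·ln[ε/(3.7D) + √(3.17ν²L/(gD³h_f))]
√(gD⁵h_f/L) = √(9.81·0.150⁵·57.0/910) = 0.006831
ε/(3.7D) = 8.47×10^-5; √(3.17ν²L/(gD³h_f)) = 3.12×10^-5
Q = -0.965·0.006831·ln(1.158×10^-4) = 0.05974 m³/s
Check: V = 3.38 m/s, Re = 6.36×10^5, f = 0.01623, h_f = 57.4 m ≈ 57.0 m ✓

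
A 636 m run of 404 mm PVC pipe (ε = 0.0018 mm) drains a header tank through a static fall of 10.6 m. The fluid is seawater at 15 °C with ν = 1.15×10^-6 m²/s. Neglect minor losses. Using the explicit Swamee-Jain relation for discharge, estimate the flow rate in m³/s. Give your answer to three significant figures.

Swamee-Jain (Type II): Q = -0.965·√(gD⁵h_f/L)·ln[ε/(3.7D) + √(3.17ν²L/(gD³h_f))]
√(gD⁵h_f/L) = √(9.81·0.404⁵·10.6/636) = 0.04195
ε/(3.7D) = 1.20×10^-6; √(3.17ν²L/(gD³h_f)) = 1.97×10^-5
Q = -0.965·0.04195·ln(2.092×10^-5) = 0.4362 m³/s
Check: V = 3.40 m/s, Re = 1.20×10^6, f = 0.01139, h_f = 10.6 m ≈ 10.6 m ✓

Q ≈ 0.436 m³/s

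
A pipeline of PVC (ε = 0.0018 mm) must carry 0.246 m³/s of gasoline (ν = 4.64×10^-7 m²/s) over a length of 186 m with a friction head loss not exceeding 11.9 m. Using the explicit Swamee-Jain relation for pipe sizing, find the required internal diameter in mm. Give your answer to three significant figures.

Swamee-Jain (Type III): D = 0.66·[ε^1.25·(LQ²/(gh_f))^4.75 + ν·Q^9.4·(L/(gh_f))^5.2]^0.04
LQ²/(gh_f) = 0.09642; L/(gh_f) = 1.593
Term 1 = ε^1.25·(…)^4.75 = 9.86×10^-13; Term 2 = ν·Q^9.4·(…)^5.2 = 9.85×10^-12
D = 0.66·(9.86×10^-13 + 9.85×10^-12)^0.04 = 0.2404 m = 240 mm
Check: V = 5.42 m/s, Re = 2.81×10^6, f = 0.01018, h_f = 11.8 m ≈ 11.9 m ✓

D ≈ 240 mm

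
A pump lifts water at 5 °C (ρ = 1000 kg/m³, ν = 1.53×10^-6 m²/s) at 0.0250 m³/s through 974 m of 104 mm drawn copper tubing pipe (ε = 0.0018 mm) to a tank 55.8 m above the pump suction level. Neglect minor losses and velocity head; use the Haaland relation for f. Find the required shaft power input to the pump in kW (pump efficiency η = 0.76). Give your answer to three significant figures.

V = 4Q/(πD²) = 2.943 m/s; Re = 2.00×10^5; ε/D = 1.73×10^-5; f = 0.01561
h_f = f(L/D)V²/2g = 64.52 m
Total head H = z + h_f = 55.8 + 64.52 = 120.3 m
P_hyd = ρgQH = 1000·9.81·0.0250·120.3 = 29.51 kW
P_shaft = P_hyd/η = 29.51/0.76 = 38.83 kW

P_shaft ≈ 38.8 kW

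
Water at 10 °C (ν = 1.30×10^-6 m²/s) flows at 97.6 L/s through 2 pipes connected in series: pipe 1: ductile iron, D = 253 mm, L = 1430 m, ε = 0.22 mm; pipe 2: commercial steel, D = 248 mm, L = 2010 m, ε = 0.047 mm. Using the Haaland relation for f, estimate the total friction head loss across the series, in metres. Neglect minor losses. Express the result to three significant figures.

H ≈ 47.7 m

Pipe 1: V = 1.941 m/s, Re = 3.78×10^5, ε/D = 8.70×10^-4, f = 0.01977, h_1 = f(L/D)V²/2g = 21.47 m
Pipe 2: V = 2.020 m/s, Re = 3.85×10^5, ε/D = 1.90×10^-4, f = 0.01556, h_2 = f(L/D)V²/2g = 26.24 m
Series → Q common, losses add: H = Σh = 47.71 m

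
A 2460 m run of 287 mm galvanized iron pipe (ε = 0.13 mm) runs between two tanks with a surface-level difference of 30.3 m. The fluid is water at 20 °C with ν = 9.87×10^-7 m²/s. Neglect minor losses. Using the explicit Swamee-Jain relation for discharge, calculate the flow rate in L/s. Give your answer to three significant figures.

Swamee-Jain (Type II): Q = -0.965·√(gD⁵h_f/L)·ln[ε/(3.7D) + √(3.17ν²L/(gD³h_f))]
√(gD⁵h_f/L) = √(9.81·0.287⁵·30.3/2460) = 0.01534
ε/(3.7D) = 1.22×10^-4; √(3.17ν²L/(gD³h_f)) = 3.29×10^-5
Q = -0.965·0.01534·ln(1.553×10^-4) = 0.1298 m³/s
Check: V = 2.01 m/s, Re = 5.83×10^5, f = 0.01734, h_f = 30.5 m ≈ 30.3 m ✓

Q ≈ 130 L/s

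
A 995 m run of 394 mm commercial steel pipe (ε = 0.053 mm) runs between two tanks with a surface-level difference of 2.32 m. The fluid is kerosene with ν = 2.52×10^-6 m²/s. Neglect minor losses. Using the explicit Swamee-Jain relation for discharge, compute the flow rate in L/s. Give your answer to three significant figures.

Q ≈ 125 L/s

Swamee-Jain (Type II): Q = -0.965·√(gD⁵h_f/L)·ln[ε/(3.7D) + √(3.17ν²L/(gD³h_f))]
√(gD⁵h_f/L) = √(9.81·0.394⁵·2.32/995) = 0.01474
ε/(3.7D) = 3.64×10^-5; √(3.17ν²L/(gD³h_f)) = 1.20×10^-4
Q = -0.965·0.01474·ln(1.563×10^-4) = 0.1246 m³/s
Check: V = 1.02 m/s, Re = 1.60×10^5, f = 0.01723, h_f = 2.32 m ≈ 2.32 m ✓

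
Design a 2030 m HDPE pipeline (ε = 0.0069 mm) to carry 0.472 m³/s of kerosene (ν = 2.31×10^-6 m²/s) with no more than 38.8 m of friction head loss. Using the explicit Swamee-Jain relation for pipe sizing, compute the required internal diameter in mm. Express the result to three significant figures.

D ≈ 421 mm

Swamee-Jain (Type III): D = 0.66·[ε^1.25·(LQ²/(gh_f))^4.75 + ν·Q^9.4·(L/(gh_f))^5.2]^0.04
LQ²/(gh_f) = 1.188; L/(gh_f) = 5.333
Term 1 = ε^1.25·(…)^4.75 = 8.02×10^-7; Term 2 = ν·Q^9.4·(…)^5.2 = 1.20×10^-5
D = 0.66·(8.02×10^-7 + 1.20×10^-5)^0.04 = 0.4206 m = 421 mm
Check: V = 3.40 m/s, Re = 6.19×10^5, f = 0.01290, h_f = 36.6 m ≈ 38.8 m ✓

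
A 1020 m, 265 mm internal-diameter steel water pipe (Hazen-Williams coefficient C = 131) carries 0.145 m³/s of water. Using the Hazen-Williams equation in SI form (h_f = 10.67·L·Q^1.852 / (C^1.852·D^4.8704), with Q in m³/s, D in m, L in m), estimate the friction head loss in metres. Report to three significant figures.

h_f = 10.67·1020·0.145^1.852 / (131^1.852·0.265^4.8704) = 23.52 m

h_f ≈ 23.5 m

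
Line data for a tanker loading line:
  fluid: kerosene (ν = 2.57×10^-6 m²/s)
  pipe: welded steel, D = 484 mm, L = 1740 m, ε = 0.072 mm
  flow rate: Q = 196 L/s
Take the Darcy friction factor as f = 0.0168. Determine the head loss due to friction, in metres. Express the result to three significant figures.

V = 4Q/(πD²) = 4·0.196/(π·0.484²) = 1.065 m/s
h_f = f(L/D)V²/(2g) = 0.01680·(1740/0.484)·1.065²/(2·9.81) = 3.494 m

h_f ≈ 3.49 m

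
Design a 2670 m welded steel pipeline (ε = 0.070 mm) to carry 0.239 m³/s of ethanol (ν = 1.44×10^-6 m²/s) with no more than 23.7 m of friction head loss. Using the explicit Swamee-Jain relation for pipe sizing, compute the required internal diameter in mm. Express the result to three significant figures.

Swamee-Jain (Type III): D = 0.66·[ε^1.25·(LQ²/(gh_f))^4.75 + ν·Q^9.4·(L/(gh_f))^5.2]^0.04
LQ²/(gh_f) = 0.6560; L/(gh_f) = 11.48
Term 1 = ε^1.25·(…)^4.75 = 8.64×10^-7; Term 2 = ν·Q^9.4·(…)^5.2 = 6.73×10^-7
D = 0.66·(8.64×10^-7 + 6.73×10^-7)^0.04 = 0.3864 m = 386 mm
Check: V = 2.04 m/s, Re = 5.47×10^5, f = 0.01521, h_f = 22.3 m ≈ 23.7 m ✓

D ≈ 386 mm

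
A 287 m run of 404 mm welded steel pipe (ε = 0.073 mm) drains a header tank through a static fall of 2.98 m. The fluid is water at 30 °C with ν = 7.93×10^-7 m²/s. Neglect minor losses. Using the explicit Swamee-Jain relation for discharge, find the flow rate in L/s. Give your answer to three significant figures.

Swamee-Jain (Type II): Q = -0.965·√(gD⁵h_f/L)·ln[ε/(3.7D) + √(3.17ν²L/(gD³h_f))]
√(gD⁵h_f/L) = √(9.81·0.404⁵·2.98/287) = 0.03311
ε/(3.7D) = 4.88×10^-5; √(3.17ν²L/(gD³h_f)) = 1.72×10^-5
Q = -0.965·0.03311·ln(6.606×10^-5) = 0.3075 m³/s
Check: V = 2.40 m/s, Re = 1.22×10^6, f = 0.01439, h_f = 3.00 m ≈ 2.98 m ✓

Q ≈ 308 L/s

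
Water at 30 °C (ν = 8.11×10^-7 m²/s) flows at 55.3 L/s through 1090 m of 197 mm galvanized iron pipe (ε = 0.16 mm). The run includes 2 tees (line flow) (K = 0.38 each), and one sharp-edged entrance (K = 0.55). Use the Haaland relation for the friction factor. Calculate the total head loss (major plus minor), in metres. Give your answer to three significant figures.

H_L ≈ 18.2 m

V = 4Q/(πD²) = 1.814 m/s; V²/2g = 0.1678 m
Re = 4.41×10^5, ε/D = 8.12×10^-4 → f = 0.01940 (Haaland)
Major: h_f = f(L/D)·V²/2g = 0.01940·5533·0.1678 = 18.00 m
Minor: ΣK = 1.31; h_m = ΣK·V²/2g = 0.2198 m
Total H_L = 18.00 + 0.2198 = 18.22 m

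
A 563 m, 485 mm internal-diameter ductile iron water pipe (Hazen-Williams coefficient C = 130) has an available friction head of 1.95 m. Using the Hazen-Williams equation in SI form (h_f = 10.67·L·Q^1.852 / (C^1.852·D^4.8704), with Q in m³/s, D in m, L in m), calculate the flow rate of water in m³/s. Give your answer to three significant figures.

Q ≈ 0.253 m³/s

Rearranging: Q = [h_f·C^1.852·D^4.8704 / (10.67·L)]^(1/1.852)
Q = [1.95·130^1.852·0.485^4.8704 / (10.67·563)]^0.540 = 0.2534 m³/s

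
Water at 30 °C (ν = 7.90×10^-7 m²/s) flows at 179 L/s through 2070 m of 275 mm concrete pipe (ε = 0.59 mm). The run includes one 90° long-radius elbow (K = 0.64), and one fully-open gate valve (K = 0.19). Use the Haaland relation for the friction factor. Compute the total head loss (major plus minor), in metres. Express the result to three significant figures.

V = 4Q/(πD²) = 3.014 m/s; V²/2g = 0.4629 m
Re = 1.05×10^6, ε/D = 0.00215 → f = 0.02406 (Haaland)
Major: h_f = f(L/D)·V²/2g = 0.02406·7527·0.4629 = 83.83 m
Minor: ΣK = 0.830; h_m = ΣK·V²/2g = 0.3842 m
Total H_L = 83.83 + 0.3842 = 84.22 m

H_L ≈ 84.2 m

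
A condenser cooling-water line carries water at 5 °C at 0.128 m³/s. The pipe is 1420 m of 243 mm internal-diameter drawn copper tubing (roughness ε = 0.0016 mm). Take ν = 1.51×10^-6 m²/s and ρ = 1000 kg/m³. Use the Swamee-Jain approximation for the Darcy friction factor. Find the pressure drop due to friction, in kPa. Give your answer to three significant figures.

Δp ≈ 300 kPa

V = 4Q/(πD²) = 4·0.128/(π·0.243²) = 2.760 m/s
Re = VD/ν = 2.760·0.243/1.51×10^-6 = 4.44×10^5 → turbulent
ε/D = 0.0016/243 = 6.58×10^-6
Swamee-Jain: f = 0.01347
h_f = f(L/D)V²/(2g) = 0.01347·(1420/0.243)·2.760²/(2·9.81) = 30.56 m
Δp = ρg·h_f = 1000·9.81·30.56 = 299.8 kPa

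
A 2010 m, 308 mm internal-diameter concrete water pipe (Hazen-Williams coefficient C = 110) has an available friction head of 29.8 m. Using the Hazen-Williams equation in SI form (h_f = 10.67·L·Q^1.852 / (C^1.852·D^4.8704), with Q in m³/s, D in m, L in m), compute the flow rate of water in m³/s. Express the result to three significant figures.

Rearranging: Q = [h_f·C^1.852·D^4.8704 / (10.67·L)]^(1/1.852)
Q = [29.8·110^1.852·0.308^4.8704 / (10.67·2010)]^0.540 = 0.1424 m³/s

Q ≈ 0.142 m³/s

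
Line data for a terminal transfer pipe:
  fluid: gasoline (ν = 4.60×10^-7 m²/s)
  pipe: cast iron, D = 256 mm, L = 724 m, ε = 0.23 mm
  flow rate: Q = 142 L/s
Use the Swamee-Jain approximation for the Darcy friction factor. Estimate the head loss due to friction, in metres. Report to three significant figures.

V = 4Q/(πD²) = 4·0.142/(π·0.256²) = 2.759 m/s
Re = VD/ν = 2.759·0.256/4.60×10^-7 = 1.54×10^6 → turbulent
ε/D = 0.23/256 = 8.98×10^-4
Swamee-Jain: f = 0.01942
h_f = f(L/D)V²/(2g) = 0.01942·(724/0.256)·2.759²/(2·9.81) = 21.31 m

h_f ≈ 21.3 m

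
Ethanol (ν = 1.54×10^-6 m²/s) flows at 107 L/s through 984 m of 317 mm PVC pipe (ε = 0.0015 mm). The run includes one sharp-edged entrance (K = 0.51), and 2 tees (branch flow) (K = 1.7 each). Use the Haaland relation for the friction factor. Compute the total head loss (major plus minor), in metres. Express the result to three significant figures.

V = 4Q/(πD²) = 1.356 m/s; V²/2g = 0.09368 m
Re = 2.79×10^5, ε/D = 4.73×10^-6 → f = 0.01457 (Haaland)
Major: h_f = f(L/D)·V²/2g = 0.01457·3104·0.09368 = 4.238 m
Minor: ΣK = 3.91; h_m = ΣK·V²/2g = 0.3663 m
Total H_L = 4.238 + 0.3663 = 4.604 m

H_L ≈ 4.60 m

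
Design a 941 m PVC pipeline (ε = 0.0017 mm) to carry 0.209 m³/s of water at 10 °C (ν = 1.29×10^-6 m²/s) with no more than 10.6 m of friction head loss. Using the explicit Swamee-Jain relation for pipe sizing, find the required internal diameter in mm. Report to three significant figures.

D ≈ 337 mm

Swamee-Jain (Type III): D = 0.66·[ε^1.25·(LQ²/(gh_f))^4.75 + ν·Q^9.4·(L/(gh_f))^5.2]^0.04
LQ²/(gh_f) = 0.3953; L/(gh_f) = 9.049
Term 1 = ε^1.25·(…)^4.75 = 7.47×10^-10; Term 2 = ν·Q^9.4·(…)^5.2 = 4.95×10^-8
D = 0.66·(7.47×10^-10 + 4.95×10^-8)^0.04 = 0.3370 m = 337 mm
Check: V = 2.34 m/s, Re = 6.12×10^5, f = 0.01272, h_f = 9.95 m ≈ 10.6 m ✓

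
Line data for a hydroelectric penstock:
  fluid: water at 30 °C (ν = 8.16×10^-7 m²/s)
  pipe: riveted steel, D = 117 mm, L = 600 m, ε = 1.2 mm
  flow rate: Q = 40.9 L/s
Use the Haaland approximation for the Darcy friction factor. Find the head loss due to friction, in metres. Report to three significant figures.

V = 4Q/(πD²) = 4·0.0409/(π·0.117²) = 3.804 m/s
Re = VD/ν = 3.804·0.117/8.16×10^-7 = 5.45×10^5 → turbulent
ε/D = 1.2/117 = 0.0103
Haaland: f = 0.03841
h_f = f(L/D)V²/(2g) = 0.03841·(600/0.117)·3.804²/(2·9.81) = 145.3 m

h_f ≈ 145 m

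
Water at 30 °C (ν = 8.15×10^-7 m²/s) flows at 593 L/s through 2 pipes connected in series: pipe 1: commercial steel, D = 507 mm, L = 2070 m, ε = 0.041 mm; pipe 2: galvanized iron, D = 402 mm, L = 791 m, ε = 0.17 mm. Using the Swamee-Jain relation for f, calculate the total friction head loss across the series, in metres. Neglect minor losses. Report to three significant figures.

H ≈ 58.6 m

Pipe 1: V = 2.937 m/s, Re = 1.83×10^6, ε/D = 8.09×10^-5, f = 0.01260, h_1 = f(L/D)V²/2g = 22.62 m
Pipe 2: V = 4.672 m/s, Re = 2.30×10^6, ε/D = 4.23×10^-4, f = 0.01641, h_2 = f(L/D)V²/2g = 35.93 m
Series → Q common, losses add: H = Σh = 58.55 m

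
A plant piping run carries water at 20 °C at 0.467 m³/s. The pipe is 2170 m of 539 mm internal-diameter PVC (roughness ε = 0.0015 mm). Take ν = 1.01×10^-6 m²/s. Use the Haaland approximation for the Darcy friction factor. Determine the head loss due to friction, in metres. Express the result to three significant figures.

h_f ≈ 9.85 m

V = 4Q/(πD²) = 4·0.467/(π·0.539²) = 2.047 m/s
Re = VD/ν = 2.047·0.539/1.01×10^-6 = 1.09×10^6 → turbulent
ε/D = 0.0015/539 = 2.78×10^-6
Haaland: f = 0.01146
h_f = f(L/D)V²/(2g) = 0.01146·(2170/0.539)·2.047²/(2·9.81) = 9.854 m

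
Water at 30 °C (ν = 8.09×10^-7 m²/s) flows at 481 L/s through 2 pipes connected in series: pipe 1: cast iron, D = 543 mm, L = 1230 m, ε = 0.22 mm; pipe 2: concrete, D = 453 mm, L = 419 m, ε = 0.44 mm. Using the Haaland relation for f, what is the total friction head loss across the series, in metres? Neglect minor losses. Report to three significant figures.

Pipe 1: V = 2.077 m/s, Re = 1.39×10^6, ε/D = 4.05×10^-4, f = 0.01634, h_1 = f(L/D)V²/2g = 8.140 m
Pipe 2: V = 2.984 m/s, Re = 1.67×10^6, ε/D = 9.71×10^-4, f = 0.01970, h_2 = f(L/D)V²/2g = 8.272 m
Series → Q common, losses add: H = Σh = 16.41 m

H ≈ 16.4 m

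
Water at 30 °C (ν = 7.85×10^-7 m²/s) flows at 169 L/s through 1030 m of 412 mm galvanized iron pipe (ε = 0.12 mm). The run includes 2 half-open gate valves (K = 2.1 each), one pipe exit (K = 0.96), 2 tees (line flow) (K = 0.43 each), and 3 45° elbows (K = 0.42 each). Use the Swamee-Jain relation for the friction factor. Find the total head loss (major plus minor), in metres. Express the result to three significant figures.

V = 4Q/(πD²) = 1.268 m/s; V²/2g = 0.08190 m
Re = 6.65×10^5, ε/D = 2.91×10^-4 → f = 0.01601 (Swamee-Jain)
Major: h_f = f(L/D)·V²/2g = 0.01601·2500·0.08190 = 3.278 m
Minor: ΣK = 7.28; h_m = ΣK·V²/2g = 0.5963 m
Total H_L = 3.278 + 0.5963 = 3.874 m

H_L ≈ 3.87 m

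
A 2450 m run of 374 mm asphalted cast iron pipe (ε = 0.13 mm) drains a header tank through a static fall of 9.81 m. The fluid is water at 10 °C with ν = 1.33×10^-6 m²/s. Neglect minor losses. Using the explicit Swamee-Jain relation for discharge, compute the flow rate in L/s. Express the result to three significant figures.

Q ≈ 144 L/s

Swamee-Jain (Type II): Q = -0.965·√(gD⁵h_f/L)·ln[ε/(3.7D) + √(3.17ν²L/(gD³h_f))]
√(gD⁵h_f/L) = √(9.81·0.374⁵·9.81/2450) = 0.01695
ε/(3.7D) = 9.39×10^-5; √(3.17ν²L/(gD³h_f)) = 5.22×10^-5
Q = -0.965·0.01695·ln(1.462×10^-4) = 0.1445 m³/s
Check: V = 1.32 m/s, Re = 3.70×10^5, f = 0.01709, h_f = 9.87 m ≈ 9.81 m ✓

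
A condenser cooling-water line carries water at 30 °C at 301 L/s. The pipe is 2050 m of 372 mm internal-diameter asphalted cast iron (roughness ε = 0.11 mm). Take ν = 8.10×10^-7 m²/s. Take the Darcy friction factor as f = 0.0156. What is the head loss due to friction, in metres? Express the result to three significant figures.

h_f ≈ 33.6 m

V = 4Q/(πD²) = 4·0.301/(π·0.372²) = 2.769 m/s
h_f = f(L/D)V²/(2g) = 0.01560·(2050/0.372)·2.769²/(2·9.81) = 33.61 m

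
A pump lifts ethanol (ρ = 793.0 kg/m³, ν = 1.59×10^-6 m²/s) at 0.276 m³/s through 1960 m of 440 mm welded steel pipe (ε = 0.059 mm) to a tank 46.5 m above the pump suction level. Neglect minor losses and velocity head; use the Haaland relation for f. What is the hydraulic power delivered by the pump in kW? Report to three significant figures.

P_hyd ≈ 123 kW

V = 4Q/(πD²) = 1.815 m/s; Re = 5.02×10^5; ε/D = 1.34×10^-4; f = 0.01463
h_f = f(L/D)V²/2g = 10.94 m
Total head H = z + h_f = 46.5 + 10.94 = 57.44 m
P_hyd = ρgQH = 793.0·9.81·0.276·57.44 = 123.3 kW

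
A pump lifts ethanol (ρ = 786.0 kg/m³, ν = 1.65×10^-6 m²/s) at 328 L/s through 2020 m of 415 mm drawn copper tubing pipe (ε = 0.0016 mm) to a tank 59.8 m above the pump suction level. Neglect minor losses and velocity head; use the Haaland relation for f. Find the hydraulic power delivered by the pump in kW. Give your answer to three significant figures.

P_hyd ≈ 198 kW

V = 4Q/(πD²) = 2.425 m/s; Re = 6.10×10^5; ε/D = 3.86×10^-6; f = 0.01266
h_f = f(L/D)V²/2g = 18.47 m
Total head H = z + h_f = 59.8 + 18.47 = 78.27 m
P_hyd = ρgQH = 786.0·9.81·0.328·78.27 = 197.9 kW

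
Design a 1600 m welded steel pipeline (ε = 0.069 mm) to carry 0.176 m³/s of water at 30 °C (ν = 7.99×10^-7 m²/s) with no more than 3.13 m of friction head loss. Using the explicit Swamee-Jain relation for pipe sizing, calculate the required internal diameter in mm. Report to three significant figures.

D ≈ 459 mm

Swamee-Jain (Type III): D = 0.66·[ε^1.25·(LQ²/(gh_f))^4.75 + ν·Q^9.4·(L/(gh_f))^5.2]^0.04
LQ²/(gh_f) = 1.614; L/(gh_f) = 52.11
Term 1 = ε^1.25·(…)^4.75 = 6.11×10^-5; Term 2 = ν·Q^9.4·(…)^5.2 = 5.47×10^-5
D = 0.66·(6.11×10^-5 + 5.47×10^-5)^0.04 = 0.4593 m = 459 mm
Check: V = 1.06 m/s, Re = 6.11×10^5, f = 0.01474, h_f = 2.95 m ≈ 3.13 m ✓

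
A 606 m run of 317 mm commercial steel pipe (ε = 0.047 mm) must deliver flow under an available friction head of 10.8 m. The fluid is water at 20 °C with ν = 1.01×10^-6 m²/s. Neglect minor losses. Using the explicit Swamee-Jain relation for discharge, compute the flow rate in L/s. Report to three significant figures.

Swamee-Jain (Type II): Q = -0.965·√(gD⁵h_f/L)·ln[ε/(3.7D) + √(3.17ν²L/(gD³h_f))]
√(gD⁵h_f/L) = √(9.81·0.317⁵·10.8/606) = 0.02366
ε/(3.7D) = 4.01×10^-5; √(3.17ν²L/(gD³h_f)) = 2.41×10^-5
Q = -0.965·0.02366·ln(6.417×10^-5) = 0.2204 m³/s
Check: V = 2.79 m/s, Re = 8.76×10^5, f = 0.01430, h_f = 10.9 m ≈ 10.8 m ✓

Q ≈ 220 L/s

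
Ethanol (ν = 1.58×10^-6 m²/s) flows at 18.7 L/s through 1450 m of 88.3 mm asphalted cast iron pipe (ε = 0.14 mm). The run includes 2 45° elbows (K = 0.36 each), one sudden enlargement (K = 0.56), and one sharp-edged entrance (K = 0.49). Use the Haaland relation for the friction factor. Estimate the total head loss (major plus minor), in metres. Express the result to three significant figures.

V = 4Q/(πD²) = 3.054 m/s; V²/2g = 0.4753 m
Re = 1.71×10^5, ε/D = 0.00159 → f = 0.02315 (Haaland)
Major: h_f = f(L/D)·V²/2g = 0.02315·16421·0.4753 = 180.7 m
Minor: ΣK = 1.77; h_m = ΣK·V²/2g = 0.8413 m
Total H_L = 180.7 + 0.8413 = 181.5 m

H_L ≈ 181 m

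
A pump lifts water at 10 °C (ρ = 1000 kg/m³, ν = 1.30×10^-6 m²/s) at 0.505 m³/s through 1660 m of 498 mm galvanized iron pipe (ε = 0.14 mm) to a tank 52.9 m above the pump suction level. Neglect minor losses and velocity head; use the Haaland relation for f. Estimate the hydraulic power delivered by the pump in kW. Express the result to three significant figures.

V = 4Q/(πD²) = 2.593 m/s; Re = 9.93×10^5; ε/D = 2.81×10^-4; f = 0.01543
h_f = f(L/D)V²/2g = 17.62 m
Total head H = z + h_f = 52.9 + 17.62 = 70.52 m
P_hyd = ρgQH = 1000·9.81·0.505·70.52 = 349.4 kW

P_hyd ≈ 349 kW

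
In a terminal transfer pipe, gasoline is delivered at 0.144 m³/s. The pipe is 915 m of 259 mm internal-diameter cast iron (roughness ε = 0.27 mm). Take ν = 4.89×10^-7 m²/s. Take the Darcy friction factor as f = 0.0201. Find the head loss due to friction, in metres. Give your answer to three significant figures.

h_f ≈ 27.0 m

V = 4Q/(πD²) = 4·0.144/(π·0.259²) = 2.733 m/s
h_f = f(L/D)V²/(2g) = 0.02010·(915/0.259)·2.733²/(2·9.81) = 27.04 m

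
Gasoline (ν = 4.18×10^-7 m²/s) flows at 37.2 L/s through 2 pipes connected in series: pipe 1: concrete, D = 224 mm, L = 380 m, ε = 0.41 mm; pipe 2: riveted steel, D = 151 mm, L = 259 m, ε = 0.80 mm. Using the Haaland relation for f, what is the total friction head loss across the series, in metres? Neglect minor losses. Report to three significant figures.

H ≈ 13.5 m

Pipe 1: V = 0.9440 m/s, Re = 5.06×10^5, ε/D = 0.00183, f = 0.02326, h_1 = f(L/D)V²/2g = 1.792 m
Pipe 2: V = 2.077 m/s, Re = 7.50×10^5, ε/D = 0.00530, f = 0.03108, h_2 = f(L/D)V²/2g = 11.73 m
Series → Q common, losses add: H = Σh = 13.52 m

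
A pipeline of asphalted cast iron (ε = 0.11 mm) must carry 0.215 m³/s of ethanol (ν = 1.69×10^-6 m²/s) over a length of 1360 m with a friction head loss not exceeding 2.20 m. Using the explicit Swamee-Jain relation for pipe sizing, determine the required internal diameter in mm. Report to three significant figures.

Swamee-Jain (Type III): D = 0.66·[ε^1.25·(LQ²/(gh_f))^4.75 + ν·Q^9.4·(L/(gh_f))^5.2]^0.04
LQ²/(gh_f) = 2.913; L/(gh_f) = 63.02
Term 1 = ε^1.25·(…)^4.75 = 0.00181; Term 2 = ν·Q^9.4·(…)^5.2 = 0.00204
D = 0.66·(0.00181 + 0.00204)^0.04 = 0.5284 m = 528 mm
Check: V = 0.980 m/s, Re = 3.07×10^5, f = 0.01634, h_f = 2.06 m ≈ 2.20 m ✓

D ≈ 528 mm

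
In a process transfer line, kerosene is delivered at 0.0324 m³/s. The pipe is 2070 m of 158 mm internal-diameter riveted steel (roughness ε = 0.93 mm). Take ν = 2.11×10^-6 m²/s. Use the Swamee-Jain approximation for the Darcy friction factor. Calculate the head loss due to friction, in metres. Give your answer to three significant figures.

h_f ≈ 59.9 m

V = 4Q/(πD²) = 4·0.0324/(π·0.158²) = 1.652 m/s
Re = VD/ν = 1.652·0.158/2.11×10^-6 = 1.24×10^5 → turbulent
ε/D = 0.93/158 = 0.00589
Swamee-Jain: f = 0.03284
h_f = f(L/D)V²/(2g) = 0.03284·(2070/0.158)·1.652²/(2·9.81) = 59.87 m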